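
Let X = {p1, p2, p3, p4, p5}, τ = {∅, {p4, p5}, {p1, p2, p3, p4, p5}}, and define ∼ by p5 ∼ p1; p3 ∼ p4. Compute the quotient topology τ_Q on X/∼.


X/∼ = {[p1=p5], [p2], [p3=p4]}; |τ_Q| = 2.

Equivalence classes: [p1=p5], [p2], [p3=p4].
Quotient map π: X → X/∼ sends p1 ↦ [p1=p5], p2 ↦ [p2], p3 ↦ [p3=p4], p4 ↦ [p3=p4], p5 ↦ [p1=p5].
For each subset V ⊆ X/∼, compute π^{-1}(V) ⊆ X and check whether π^{-1}(V) ∈ τ. V is open in τ_Q iff π^{-1}(V) ∈ τ.
  V = {}: π^{-1}(V) = ∅ ∈ τ ✓.
  V = {[p1=p5]}: π^{-1}(V) = {p1, p5} ∉ τ ✗.
  V = {[p2]}: π^{-1}(V) = {p2} ∉ τ ✗.
  V = {[p1=p5], [p2]}: π^{-1}(V) = {p1, p2, p5} ∉ τ ✗.
  V = {[p3=p4]}: π^{-1}(V) = {p3, p4} ∉ τ ✗.
  V = {[p1=p5], [p3=p4]}: π^{-1}(V) = {p1, p3, p4, p5} ∉ τ ✗.
  V = {[p2], [p3=p4]}: π^{-1}(V) = {p2, p3, p4} ∉ τ ✗.
  V = {[p1=p5], [p2], [p3=p4]}: π^{-1}(V) = {p1, p2, p3, p4, p5} ∈ τ ✓.
Open sets in the quotient: τ_Q = {{}, {[p1=p5], [p2], [p3=p4]}} (2 elements).


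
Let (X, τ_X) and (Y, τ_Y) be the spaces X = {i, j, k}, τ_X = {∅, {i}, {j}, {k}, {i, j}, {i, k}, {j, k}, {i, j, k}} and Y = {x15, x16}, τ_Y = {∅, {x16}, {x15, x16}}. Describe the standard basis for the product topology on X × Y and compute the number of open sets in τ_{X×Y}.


Basis B = {∅ × ∅, {i} × {x16}, {j} × {x16}, {k} × {x16}, {i} × {x15, x16}, {i, j} × {x16}, {i, k} × {x16}, {j} × {x15, x16}, {j, k} × {x16}, {k} × {x15, x16}, {i, j, k} × {x16}, {i, j} × {x15, x16}, {i, k} × {x15, x16}, {j, k} × {x15, x16}, {i, j, k} × {x15, x16}}; |τ_{X×Y}| = 27.

Enumerate products U × V with U ∈ τ_X, V ∈ τ_Y (deduplicated):
  ∅ × ∅ = {} (∅)
  {i} × {x16} = {(i,x16)}
  {j} × {x16} = {(j,x16)}
  {k} × {x16} = {(k,x16)}
  {i} × {x15, x16} = {(i,x15), (i,x16)}
  {i, j} × {x16} = {(i,x16), (j,x16)}
  {i, k} × {x16} = {(i,x16), (k,x16)}
  {j} × {x15, x16} = {(j,x15), (j,x16)}
  {j, k} × {x16} = {(j,x16), (k,x16)}
  {k} × {x15, x16} = {(k,x15), (k,x16)}
  {i, j, k} × {x16} = {(i,x16), (j,x16), (k,x16)}
  {i, j} × {x15, x16} = {(i,x15), (i,x16), (j,x15), (j,x16)}
  {i, k} × {x15, x16} = {(i,x15), (i,x16), (k,x15), (k,x16)}
  {j, k} × {x15, x16} = {(j,x15), (j,x16), (k,x15), (k,x16)}
  {i, j, k} × {x15, x16} = {(i,x15), (i,x16), (j,x15), (j,x16), (k,x15), (k,x16)}
These 15 distinct sets form the basis B.
Close under arbitrary unions to get τ_{X×Y}; counting gives |τ_{X×Y}| = 27.


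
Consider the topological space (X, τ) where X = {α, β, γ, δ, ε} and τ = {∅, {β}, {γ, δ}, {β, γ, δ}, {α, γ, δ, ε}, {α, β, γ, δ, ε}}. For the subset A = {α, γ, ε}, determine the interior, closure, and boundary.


int(A) = ∅, cl(A) = {α, γ, δ, ε}, ∂A = {α, γ, δ, ε}.

Closed sets in (X, τ) are complements of opens:
  closed(X, τ) = {∅, {β}, {α, ε}, {α, β, ε}, {α, γ, δ, ε}, {α, β, γ, δ, ε}}.
int(A) = ⋃ {U ∈ τ : U ⊆ A}. Opens contained in A: ∅.
Taking the union of these: int(A) = ∅.
cl(A) = ⋂ {C closed : A ⊆ C}. Closed sets containing A: {α, γ, δ, ε}, {α, β, γ, δ, ε}.
Intersecting these: cl(A) = {α, γ, δ, ε}.
∂A = cl(A) ∖ int(A) = {α, γ, δ, ε} ∖ ∅ = {α, γ, δ, ε}.


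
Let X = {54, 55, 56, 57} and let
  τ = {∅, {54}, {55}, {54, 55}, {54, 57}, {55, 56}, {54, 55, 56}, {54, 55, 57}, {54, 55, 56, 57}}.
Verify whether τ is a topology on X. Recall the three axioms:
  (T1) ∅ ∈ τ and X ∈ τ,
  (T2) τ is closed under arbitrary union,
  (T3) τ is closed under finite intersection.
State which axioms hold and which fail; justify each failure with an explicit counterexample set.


τ IS a topology on X.

Axiom (T1): ∅ ∈ τ? Yes; X ∈ τ? Yes.
Axiom (T2/T3): check pairwise unions and intersections of members of τ.
All pairwise intersections and unions checked — each lies in τ. Therefore τ satisfies (T1), (T2), (T3): it IS a topology on X.


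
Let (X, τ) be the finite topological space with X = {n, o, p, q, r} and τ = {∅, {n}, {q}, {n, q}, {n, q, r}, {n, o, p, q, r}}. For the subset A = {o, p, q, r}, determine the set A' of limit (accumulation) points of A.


A' = {o, p, r}

For each x ∈ X, list the open sets U ∈ τ with x ∈ U, then check whether U ∩ (A ∖ {x}) ≠ ∅ for every such U.
  x = n: open {n} ∋ x has {n} ∩ (A ∖ {n}) = ∅, so x is NOT a limit point.
  x = o: opens ∋ x are {n, o, p, q, r}; each meets A ∖ {o}, so x IS a limit point.
  x = p: opens ∋ x are {n, o, p, q, r}; each meets A ∖ {p}, so x IS a limit point.
  x = q: open {q} ∋ x has {q} ∩ (A ∖ {q}) = ∅, so x is NOT a limit point.
  x = r: opens ∋ x are {n, q, r}, {n, o, p, q, r}; each meets A ∖ {r}, so x IS a limit point.
Collecting: A' = {o, p, r}.


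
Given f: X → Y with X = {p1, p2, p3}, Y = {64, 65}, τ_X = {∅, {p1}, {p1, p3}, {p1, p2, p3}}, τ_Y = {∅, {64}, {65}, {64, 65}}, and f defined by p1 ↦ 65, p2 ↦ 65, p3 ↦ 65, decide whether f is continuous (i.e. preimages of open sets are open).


f IS continuous.

Compute f^{-1}(U) for each U ∈ τ_Y:
  U = ∅: f^{-1}(U) = ∅ ∈ τ_X ✓.
  U = {64}: f^{-1}(U) = ∅ ∈ τ_X ✓.
  U = {65}: f^{-1}(U) = {p1, p2, p3} ∈ τ_X ✓.
  U = {64, 65}: f^{-1}(U) = {p1, p2, p3} ∈ τ_X ✓.
Every preimage lies in τ_X, so f IS continuous.


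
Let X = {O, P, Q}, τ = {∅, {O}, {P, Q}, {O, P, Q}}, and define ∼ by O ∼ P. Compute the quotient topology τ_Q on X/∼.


X/∼ = {[O=P], [Q]}; |τ_Q| = 2.

Equivalence classes: [O=P], [Q].
Quotient map π: X → X/∼ sends O ↦ [O=P], P ↦ [O=P], Q ↦ [Q].
For each subset V ⊆ X/∼, compute π^{-1}(V) ⊆ X and check whether π^{-1}(V) ∈ τ. V is open in τ_Q iff π^{-1}(V) ∈ τ.
  V = {}: π^{-1}(V) = ∅ ∈ τ ✓.
  V = {[O=P]}: π^{-1}(V) = {O, P} ∉ τ ✗.
  V = {[Q]}: π^{-1}(V) = {Q} ∉ τ ✗.
  V = {[O=P], [Q]}: π^{-1}(V) = {O, P, Q} ∈ τ ✓.
Open sets in the quotient: τ_Q = {{}, {[O=P], [Q]}} (2 elements).


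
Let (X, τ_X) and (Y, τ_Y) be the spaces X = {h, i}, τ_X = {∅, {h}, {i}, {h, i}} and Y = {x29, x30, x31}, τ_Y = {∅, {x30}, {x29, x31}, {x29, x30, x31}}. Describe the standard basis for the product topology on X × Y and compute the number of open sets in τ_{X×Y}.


Basis B = {∅ × ∅, {h} × {x30}, {i} × {x30}, {h} × {x29, x31}, {h, i} × {x30}, {i} × {x29, x31}, {h} × {x29, x30, x31}, {i} × {x29, x30, x31}, {h, i} × {x29, x31}, {h, i} × {x29, x30, x31}}; |τ_{X×Y}| = 16.

Enumerate products U × V with U ∈ τ_X, V ∈ τ_Y (deduplicated):
  ∅ × ∅ = {} (∅)
  {h} × {x30} = {(h,x30)}
  {i} × {x30} = {(i,x30)}
  {h} × {x29, x31} = {(h,x29), (h,x31)}
  {h, i} × {x30} = {(h,x30), (i,x30)}
  {i} × {x29, x31} = {(i,x29), (i,x31)}
  {h} × {x29, x30, x31} = {(h,x29), (h,x30), (h,x31)}
  {i} × {x29, x30, x31} = {(i,x29), (i,x30), (i,x31)}
  {h, i} × {x29, x31} = {(h,x29), (h,x31), (i,x29), (i,x31)}
  {h, i} × {x29, x30, x31} = {(h,x29), (h,x30), (h,x31), (i,x29), (i,x30), (i,x31)}
These 10 distinct sets form the basis B.
Close under arbitrary unions to get τ_{X×Y}; counting gives |τ_{X×Y}| = 16.


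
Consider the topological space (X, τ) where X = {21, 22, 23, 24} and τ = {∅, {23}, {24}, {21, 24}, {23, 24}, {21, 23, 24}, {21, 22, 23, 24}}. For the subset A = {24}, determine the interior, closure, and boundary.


int(A) = {24}, cl(A) = {21, 22, 24}, ∂A = {21, 22}.

Closed sets in (X, τ) are complements of opens:
  closed(X, τ) = {∅, {22}, {21, 22}, {22, 23}, {21, 22, 23}, {21, 22, 24}, {21, 22, 23, 24}}.
int(A) = ⋃ {U ∈ τ : U ⊆ A}. Opens contained in A: ∅, {24}.
Taking the union of these: int(A) = {24}.
cl(A) = ⋂ {C closed : A ⊆ C}. Closed sets containing A: {21, 22, 24}, {21, 22, 23, 24}.
Intersecting these: cl(A) = {21, 22, 24}.
∂A = cl(A) ∖ int(A) = {21, 22, 24} ∖ {24} = {21, 22}.


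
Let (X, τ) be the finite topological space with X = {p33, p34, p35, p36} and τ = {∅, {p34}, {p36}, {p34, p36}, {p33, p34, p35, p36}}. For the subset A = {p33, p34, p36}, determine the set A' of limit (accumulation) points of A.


A' = {p33, p35}

For each x ∈ X, list the open sets U ∈ τ with x ∈ U, then check whether U ∩ (A ∖ {x}) ≠ ∅ for every such U.
  x = p33: opens ∋ x are {p33, p34, p35, p36}; each meets A ∖ {p33}, so x IS a limit point.
  x = p34: open {p34} ∋ x has {p34} ∩ (A ∖ {p34}) = ∅, so x is NOT a limit point.
  x = p35: opens ∋ x are {p33, p34, p35, p36}; each meets A ∖ {p35}, so x IS a limit point.
  x = p36: open {p36} ∋ x has {p36} ∩ (A ∖ {p36}) = ∅, so x is NOT a limit point.
Collecting: A' = {p33, p35}.


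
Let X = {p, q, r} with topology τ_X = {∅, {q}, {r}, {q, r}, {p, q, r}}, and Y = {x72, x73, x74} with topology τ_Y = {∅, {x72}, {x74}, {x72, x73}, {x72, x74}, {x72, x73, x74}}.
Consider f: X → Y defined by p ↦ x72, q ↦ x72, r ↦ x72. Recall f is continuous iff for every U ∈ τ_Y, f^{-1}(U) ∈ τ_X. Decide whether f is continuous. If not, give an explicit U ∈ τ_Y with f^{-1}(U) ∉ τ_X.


f IS continuous.

Compute f^{-1}(U) for each U ∈ τ_Y:
  U = ∅: f^{-1}(U) = ∅ ∈ τ_X ✓.
  U = {x72}: f^{-1}(U) = {p, q, r} ∈ τ_X ✓.
  U = {x74}: f^{-1}(U) = ∅ ∈ τ_X ✓.
  U = {x72, x73}: f^{-1}(U) = {p, q, r} ∈ τ_X ✓.
  U = {x72, x74}: f^{-1}(U) = {p, q, r} ∈ τ_X ✓.
  U = {x72, x73, x74}: f^{-1}(U) = {p, q, r} ∈ τ_X ✓.
Every preimage lies in τ_X, so f IS continuous.


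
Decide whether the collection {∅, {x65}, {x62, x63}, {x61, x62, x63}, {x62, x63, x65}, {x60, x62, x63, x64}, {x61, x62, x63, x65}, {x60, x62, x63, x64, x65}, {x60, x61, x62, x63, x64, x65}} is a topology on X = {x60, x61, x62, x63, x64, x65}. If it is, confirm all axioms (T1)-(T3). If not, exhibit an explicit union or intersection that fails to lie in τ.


τ is NOT a topology on X.

Axiom (T1): ∅ ∈ τ? Yes; X ∈ τ? Yes.
Axiom (T2/T3): check pairwise unions and intersections of members of τ.
Counterexample for (T2): {x61, x62, x63} ∪ {x60, x62, x63, x64} = {x60, x61, x62, x63, x64} ∉ τ. Therefore τ is NOT a topology.


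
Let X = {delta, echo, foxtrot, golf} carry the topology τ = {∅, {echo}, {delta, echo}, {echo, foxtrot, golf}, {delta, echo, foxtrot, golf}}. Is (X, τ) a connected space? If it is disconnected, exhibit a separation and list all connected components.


(X, τ) is connected.

Find clopen sets (U ∈ τ with X ∖ U ∈ τ):
  U = ∅, X ∖ U = {delta, echo, foxtrot, golf} — both open, so U is clopen.
  U = {delta, echo, foxtrot, golf}, X ∖ U = ∅ — both open, so U is clopen.
Only trivial clopens (∅ and X) exist, so (X, τ) is connected.
Compute connected components by grouping points that agree on all clopens:
  component: {delta, echo, foxtrot, golf}


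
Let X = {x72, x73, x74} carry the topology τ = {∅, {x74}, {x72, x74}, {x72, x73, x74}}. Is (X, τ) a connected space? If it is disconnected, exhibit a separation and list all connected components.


(X, τ) is connected.

Find clopen sets (U ∈ τ with X ∖ U ∈ τ):
  U = ∅, X ∖ U = {x72, x73, x74} — both open, so U is clopen.
  U = {x72, x73, x74}, X ∖ U = ∅ — both open, so U is clopen.
Only trivial clopens (∅ and X) exist, so (X, τ) is connected.
Compute connected components by grouping points that agree on all clopens:
  component: {x72, x73, x74}


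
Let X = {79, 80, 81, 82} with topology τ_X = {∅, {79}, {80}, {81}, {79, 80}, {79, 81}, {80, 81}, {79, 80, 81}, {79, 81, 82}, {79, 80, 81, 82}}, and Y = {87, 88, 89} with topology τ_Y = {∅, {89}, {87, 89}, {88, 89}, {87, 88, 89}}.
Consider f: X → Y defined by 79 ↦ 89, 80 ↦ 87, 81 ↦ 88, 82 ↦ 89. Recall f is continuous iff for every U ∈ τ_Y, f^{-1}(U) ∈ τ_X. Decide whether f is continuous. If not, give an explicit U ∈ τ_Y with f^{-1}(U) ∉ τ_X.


f is NOT continuous.

Compute f^{-1}(U) for each U ∈ τ_Y:
  U = ∅: f^{-1}(U) = ∅ ∈ τ_X ✓.
  U = {89}: f^{-1}(U) = {79, 82} ∉ τ_X ✗.
  U = {87, 89}: f^{-1}(U) = {79, 80, 82} ∉ τ_X ✗.
  U = {88, 89}: f^{-1}(U) = {79, 81, 82} ∈ τ_X ✓.
  U = {87, 88, 89}: f^{-1}(U) = {79, 80, 81, 82} ∈ τ_X ✓.
Found U = {89} with f^{-1}(U) = {79, 82} not in τ_X. Therefore f is NOT continuous.


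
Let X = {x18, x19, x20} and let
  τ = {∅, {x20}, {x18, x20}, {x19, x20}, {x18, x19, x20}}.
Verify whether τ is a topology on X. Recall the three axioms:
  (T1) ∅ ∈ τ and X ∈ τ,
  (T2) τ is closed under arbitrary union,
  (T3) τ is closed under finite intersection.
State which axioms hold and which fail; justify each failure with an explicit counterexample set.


τ IS a topology on X.

Axiom (T1): ∅ ∈ τ? Yes; X ∈ τ? Yes.
Axiom (T2/T3): check pairwise unions and intersections of members of τ.
All pairwise intersections and unions checked — each lies in τ. Therefore τ satisfies (T1), (T2), (T3): it IS a topology on X.


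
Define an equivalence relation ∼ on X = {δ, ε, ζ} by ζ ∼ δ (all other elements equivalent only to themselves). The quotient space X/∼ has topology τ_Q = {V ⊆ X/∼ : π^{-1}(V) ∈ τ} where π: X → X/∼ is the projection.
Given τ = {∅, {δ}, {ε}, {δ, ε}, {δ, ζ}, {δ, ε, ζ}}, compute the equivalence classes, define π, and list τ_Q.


X/∼ = {[δ=ζ], [ε]}; |τ_Q| = 4.

Equivalence classes: [δ=ζ], [ε].
Quotient map π: X → X/∼ sends δ ↦ [δ=ζ], ε ↦ [ε], ζ ↦ [δ=ζ].
For each subset V ⊆ X/∼, compute π^{-1}(V) ⊆ X and check whether π^{-1}(V) ∈ τ. V is open in τ_Q iff π^{-1}(V) ∈ τ.
  V = {}: π^{-1}(V) = ∅ ∈ τ ✓.
  V = {[δ=ζ]}: π^{-1}(V) = {δ, ζ} ∈ τ ✓.
  V = {[ε]}: π^{-1}(V) = {ε} ∈ τ ✓.
  V = {[δ=ζ], [ε]}: π^{-1}(V) = {δ, ε, ζ} ∈ τ ✓.
Open sets in the quotient: τ_Q = {{}, {[δ=ζ]}, {[ε]}, {[δ=ζ], [ε]}} (4 elements).


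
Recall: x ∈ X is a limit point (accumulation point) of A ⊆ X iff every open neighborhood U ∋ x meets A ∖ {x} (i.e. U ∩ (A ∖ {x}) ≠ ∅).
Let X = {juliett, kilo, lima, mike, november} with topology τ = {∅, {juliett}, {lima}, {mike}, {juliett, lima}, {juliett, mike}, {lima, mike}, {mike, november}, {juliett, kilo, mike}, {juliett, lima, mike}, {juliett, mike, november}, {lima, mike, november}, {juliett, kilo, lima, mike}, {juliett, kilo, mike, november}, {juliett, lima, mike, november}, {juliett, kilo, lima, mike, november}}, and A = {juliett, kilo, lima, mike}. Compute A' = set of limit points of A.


A' = {kilo, november}

For each x ∈ X, list the open sets U ∈ τ with x ∈ U, then check whether U ∩ (A ∖ {x}) ≠ ∅ for every such U.
  x = juliett: open {juliett} ∋ x has {juliett} ∩ (A ∖ {juliett}) = ∅, so x is NOT a limit point.
  x = kilo: opens ∋ x are {juliett, kilo, mike}, {juliett, kilo, lima, mike}, {juliett, kilo, mike, november}, {juliett, kilo, lima, mike, november}; each meets A ∖ {kilo}, so x IS a limit point.
  x = lima: open {lima} ∋ x has {lima} ∩ (A ∖ {lima}) = ∅, so x is NOT a limit point.
  x = mike: open {mike} ∋ x has {mike} ∩ (A ∖ {mike}) = ∅, so x is NOT a limit point.
  x = november: opens ∋ x are {mike, november}, {juliett, mike, november}, {lima, mike, november}, {juliett, kilo, mike, november}, {juliett, lima, mike, november}, {juliett, kilo, lima, mike, november}; each meets A ∖ {november}, so x IS a limit point.
Collecting: A' = {kilo, november}.


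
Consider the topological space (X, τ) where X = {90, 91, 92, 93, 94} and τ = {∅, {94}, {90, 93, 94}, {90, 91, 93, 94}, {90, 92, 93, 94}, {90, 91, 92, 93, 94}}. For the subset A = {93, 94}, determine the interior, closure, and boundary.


int(A) = {94}, cl(A) = {90, 91, 92, 93, 94}, ∂A = {90, 91, 92, 93}.

Closed sets in (X, τ) are complements of opens:
  closed(X, τ) = {∅, {91}, {92}, {91, 92}, {90, 91, 92, 93}, {90, 91, 92, 93, 94}}.
int(A) = ⋃ {U ∈ τ : U ⊆ A}. Opens contained in A: ∅, {94}.
Taking the union of these: int(A) = {94}.
cl(A) = ⋂ {C closed : A ⊆ C}. Closed sets containing A: {90, 91, 92, 93, 94}.
Intersecting these: cl(A) = {90, 91, 92, 93, 94}.
∂A = cl(A) ∖ int(A) = {90, 91, 92, 93, 94} ∖ {94} = {90, 91, 92, 93}.


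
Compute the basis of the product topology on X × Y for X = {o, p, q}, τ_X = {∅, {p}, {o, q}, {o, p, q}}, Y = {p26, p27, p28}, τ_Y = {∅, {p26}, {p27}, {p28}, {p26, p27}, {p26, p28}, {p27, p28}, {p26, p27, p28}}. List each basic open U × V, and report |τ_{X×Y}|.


Basis B = {∅ × ∅, {p} × {p26}, {p} × {p27}, {p} × {p28}, {o, q} × {p26}, {o, q} × {p27}, {o, q} × {p28}, {p} × {p26, p27}, {p} × {p26, p28}, {p} × {p27, p28}, {o, p, q} × {p26}, {o, p, q} × {p27}, {o, p, q} × {p28}, {p} × {p26, p27, p28}, {o, q} × {p26, p27}, {o, q} × {p26, p28}, {o, q} × {p27, p28}, {o, q} × {p26, p27, p28}, {o, p, q} × {p26, p27}, {o, p, q} × {p26, p28}, {o, p, q} × {p27, p28}, {o, p, q} × {p26, p27, p28}}; |τ_{X×Y}| = 64.

Enumerate products U × V with U ∈ τ_X, V ∈ τ_Y (deduplicated):
  ∅ × ∅ = {} (∅)
  {p} × {p26} = {(p,p26)}
  {p} × {p27} = {(p,p27)}
  {p} × {p28} = {(p,p28)}
  {o, q} × {p26} = {(o,p26), (q,p26)}
  {o, q} × {p27} = {(o,p27), (q,p27)}
  {o, q} × {p28} = {(o,p28), (q,p28)}
  {p} × {p26, p27} = {(p,p26), (p,p27)}
  {p} × {p26, p28} = {(p,p26), (p,p28)}
  {p} × {p27, p28} = {(p,p27), (p,p28)}
  {o, p, q} × {p26} = {(o,p26), (p,p26), (q,p26)}
  {o, p, q} × {p27} = {(o,p27), (p,p27), (q,p27)}
  {o, p, q} × {p28} = {(o,p28), (p,p28), (q,p28)}
  {p} × {p26, p27, p28} = {(p,p26), (p,p27), (p,p28)}
  {o, q} × {p26, p27} = {(o,p26), (o,p27), (q,p26), (q,p27)}
  {o, q} × {p26, p28} = {(o,p26), (o,p28), (q,p26), (q,p28)}
  {o, q} × {p27, p28} = {(o,p27), (o,p28), (q,p27), (q,p28)}
  {o, q} × {p26, p27, p28} = {(o,p26), (o,p27), (o,p28), (q,p26), (q,p27), (q,p28)}
  {o, p, q} × {p26, p27} = {(o,p26), (o,p27), (p,p26), (p,p27), (q,p26), (q,p27)}
  {o, p, q} × {p26, p28} = {(o,p26), (o,p28), (p,p26), (p,p28), (q,p26), (q,p28)}
  {o, p, q} × {p27, p28} = {(o,p27), (o,p28), (p,p27), (p,p28), (q,p27), (q,p28)}
  {o, p, q} × {p26, p27, p28} = {(o,p26), (o,p27), (o,p28), (p,p26), (p,p27), (p,p28), (q,p26), (q,p27), (q,p28)}
These 22 distinct sets form the basis B.
Close under arbitrary unions to get τ_{X×Y}; counting gives |τ_{X×Y}| = 64.


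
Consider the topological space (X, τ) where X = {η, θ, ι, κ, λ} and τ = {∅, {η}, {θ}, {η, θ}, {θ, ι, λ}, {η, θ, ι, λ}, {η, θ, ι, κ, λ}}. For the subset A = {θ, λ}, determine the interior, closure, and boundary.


int(A) = {θ}, cl(A) = {θ, ι, κ, λ}, ∂A = {ι, κ, λ}.

Closed sets in (X, τ) are complements of opens:
  closed(X, τ) = {∅, {κ}, {η, κ}, {ι, κ, λ}, {η, ι, κ, λ}, {θ, ι, κ, λ}, {η, θ, ι, κ, λ}}.
int(A) = ⋃ {U ∈ τ : U ⊆ A}. Opens contained in A: ∅, {θ}.
Taking the union of these: int(A) = {θ}.
cl(A) = ⋂ {C closed : A ⊆ C}. Closed sets containing A: {θ, ι, κ, λ}, {η, θ, ι, κ, λ}.
Intersecting these: cl(A) = {θ, ι, κ, λ}.
∂A = cl(A) ∖ int(A) = {θ, ι, κ, λ} ∖ {θ} = {ι, κ, λ}.


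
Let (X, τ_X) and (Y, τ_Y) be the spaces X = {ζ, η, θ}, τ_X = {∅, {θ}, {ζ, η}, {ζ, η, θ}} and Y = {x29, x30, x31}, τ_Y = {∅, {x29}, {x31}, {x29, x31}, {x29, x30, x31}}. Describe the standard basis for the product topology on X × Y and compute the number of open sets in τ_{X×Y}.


Basis B = {∅ × ∅, {θ} × {x29}, {θ} × {x31}, {ζ, η} × {x29}, {ζ, η} × {x31}, {θ} × {x29, x31}, {ζ, η, θ} × {x29}, {ζ, η, θ} × {x31}, {θ} × {x29, x30, x31}, {ζ, η} × {x29, x31}, {ζ, η} × {x29, x30, x31}, {ζ, η, θ} × {x29, x31}, {ζ, η, θ} × {x29, x30, x31}}; |τ_{X×Y}| = 25.

Enumerate products U × V with U ∈ τ_X, V ∈ τ_Y (deduplicated):
  ∅ × ∅ = {} (∅)
  {θ} × {x29} = {(θ,x29)}
  {θ} × {x31} = {(θ,x31)}
  {ζ, η} × {x29} = {(ζ,x29), (η,x29)}
  {ζ, η} × {x31} = {(ζ,x31), (η,x31)}
  {θ} × {x29, x31} = {(θ,x29), (θ,x31)}
  {ζ, η, θ} × {x29} = {(ζ,x29), (η,x29), (θ,x29)}
  {ζ, η, θ} × {x31} = {(ζ,x31), (η,x31), (θ,x31)}
  {θ} × {x29, x30, x31} = {(θ,x29), (θ,x30), (θ,x31)}
  {ζ, η} × {x29, x31} = {(ζ,x29), (ζ,x31), (η,x29), (η,x31)}
  {ζ, η} × {x29, x30, x31} = {(ζ,x29), (ζ,x30), (ζ,x31), (η,x29), (η,x30), (η,x31)}
  {ζ, η, θ} × {x29, x31} = {(ζ,x29), (ζ,x31), (η,x29), (η,x31), (θ,x29), (θ,x31)}
  {ζ, η, θ} × {x29, x30, x31} = {(ζ,x29), (ζ,x30), (ζ,x31), (η,x29), (η,x30), (η,x31), (θ,x29), (θ,x30), (θ,x31)}
These 13 distinct sets form the basis B.
Close under arbitrary unions to get τ_{X×Y}; counting gives |τ_{X×Y}| = 25.


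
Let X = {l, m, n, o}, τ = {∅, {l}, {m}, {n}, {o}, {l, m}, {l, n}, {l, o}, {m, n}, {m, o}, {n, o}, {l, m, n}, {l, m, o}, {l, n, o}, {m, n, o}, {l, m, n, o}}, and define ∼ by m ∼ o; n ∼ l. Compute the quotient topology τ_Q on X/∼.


X/∼ = {[l=n], [m=o]}; |τ_Q| = 4.

Equivalence classes: [l=n], [m=o].
Quotient map π: X → X/∼ sends l ↦ [l=n], m ↦ [m=o], n ↦ [l=n], o ↦ [m=o].
For each subset V ⊆ X/∼, compute π^{-1}(V) ⊆ X and check whether π^{-1}(V) ∈ τ. V is open in τ_Q iff π^{-1}(V) ∈ τ.
  V = {}: π^{-1}(V) = ∅ ∈ τ ✓.
  V = {[l=n]}: π^{-1}(V) = {l, n} ∈ τ ✓.
  V = {[m=o]}: π^{-1}(V) = {m, o} ∈ τ ✓.
  V = {[l=n], [m=o]}: π^{-1}(V) = {l, m, n, o} ∈ τ ✓.
Open sets in the quotient: τ_Q = {{}, {[l=n]}, {[m=o]}, {[l=n], [m=o]}} (4 elements).


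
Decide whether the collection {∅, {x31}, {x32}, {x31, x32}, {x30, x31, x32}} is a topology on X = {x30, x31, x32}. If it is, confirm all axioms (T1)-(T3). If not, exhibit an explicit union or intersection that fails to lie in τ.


τ IS a topology on X.

Axiom (T1): ∅ ∈ τ? Yes; X ∈ τ? Yes.
Axiom (T2/T3): check pairwise unions and intersections of members of τ.
All pairwise intersections and unions checked — each lies in τ. Therefore τ satisfies (T1), (T2), (T3): it IS a topology on X.


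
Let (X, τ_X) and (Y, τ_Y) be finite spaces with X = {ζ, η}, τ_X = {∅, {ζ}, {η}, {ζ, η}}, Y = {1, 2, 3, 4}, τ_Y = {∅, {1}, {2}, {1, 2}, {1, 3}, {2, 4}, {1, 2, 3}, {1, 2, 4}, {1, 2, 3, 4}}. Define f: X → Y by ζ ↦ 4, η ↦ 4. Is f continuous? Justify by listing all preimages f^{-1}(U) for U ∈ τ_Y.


f IS continuous.

Compute f^{-1}(U) for each U ∈ τ_Y:
  U = ∅: f^{-1}(U) = ∅ ∈ τ_X ✓.
  U = {1}: f^{-1}(U) = ∅ ∈ τ_X ✓.
  U = {2}: f^{-1}(U) = ∅ ∈ τ_X ✓.
  U = {1, 2}: f^{-1}(U) = ∅ ∈ τ_X ✓.
  U = {1, 3}: f^{-1}(U) = ∅ ∈ τ_X ✓.
  U = {2, 4}: f^{-1}(U) = {ζ, η} ∈ τ_X ✓.
  U = {1, 2, 3}: f^{-1}(U) = ∅ ∈ τ_X ✓.
  U = {1, 2, 4}: f^{-1}(U) = {ζ, η} ∈ τ_X ✓.
  U = {1, 2, 3, 4}: f^{-1}(U) = {ζ, η} ∈ τ_X ✓.
Every preimage lies in τ_X, so f IS continuous.


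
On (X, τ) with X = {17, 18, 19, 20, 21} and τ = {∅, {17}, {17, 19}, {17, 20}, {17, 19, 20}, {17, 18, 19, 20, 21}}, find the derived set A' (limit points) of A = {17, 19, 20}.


A' = {18, 19, 20, 21}

For each x ∈ X, list the open sets U ∈ τ with x ∈ U, then check whether U ∩ (A ∖ {x}) ≠ ∅ for every such U.
  x = 17: open {17} ∋ x has {17} ∩ (A ∖ {17}) = ∅, so x is NOT a limit point.
  x = 18: opens ∋ x are {17, 18, 19, 20, 21}; each meets A ∖ {18}, so x IS a limit point.
  x = 19: opens ∋ x are {17, 19}, {17, 19, 20}, {17, 18, 19, 20, 21}; each meets A ∖ {19}, so x IS a limit point.
  x = 20: opens ∋ x are {17, 20}, {17, 19, 20}, {17, 18, 19, 20, 21}; each meets A ∖ {20}, so x IS a limit point.
  x = 21: opens ∋ x are {17, 18, 19, 20, 21}; each meets A ∖ {21}, so x IS a limit point.
Collecting: A' = {18, 19, 20, 21}.


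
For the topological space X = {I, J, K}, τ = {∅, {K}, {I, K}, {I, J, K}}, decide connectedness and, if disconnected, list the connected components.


(X, τ) is connected.

Find clopen sets (U ∈ τ with X ∖ U ∈ τ):
  U = ∅, X ∖ U = {I, J, K} — both open, so U is clopen.
  U = {I, J, K}, X ∖ U = ∅ — both open, so U is clopen.
Only trivial clopens (∅ and X) exist, so (X, τ) is connected.
Compute connected components by grouping points that agree on all clopens:
  component: {I, J, K}


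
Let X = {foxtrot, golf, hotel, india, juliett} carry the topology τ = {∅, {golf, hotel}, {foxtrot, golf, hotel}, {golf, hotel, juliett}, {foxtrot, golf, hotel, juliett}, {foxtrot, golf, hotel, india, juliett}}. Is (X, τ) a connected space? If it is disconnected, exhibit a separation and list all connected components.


(X, τ) is connected.

Find clopen sets (U ∈ τ with X ∖ U ∈ τ):
  U = ∅, X ∖ U = {foxtrot, golf, hotel, india, juliett} — both open, so U is clopen.
  U = {foxtrot, golf, hotel, india, juliett}, X ∖ U = ∅ — both open, so U is clopen.
Only trivial clopens (∅ and X) exist, so (X, τ) is connected.
Compute connected components by grouping points that agree on all clopens:
  component: {foxtrot, golf, hotel, india, juliett}


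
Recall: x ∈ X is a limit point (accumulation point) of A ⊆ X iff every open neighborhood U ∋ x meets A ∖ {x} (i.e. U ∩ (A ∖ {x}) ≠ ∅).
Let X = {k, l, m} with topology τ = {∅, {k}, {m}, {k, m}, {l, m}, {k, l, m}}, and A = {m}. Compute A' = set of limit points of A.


A' = {l}

For each x ∈ X, list the open sets U ∈ τ with x ∈ U, then check whether U ∩ (A ∖ {x}) ≠ ∅ for every such U.
  x = k: open {k} ∋ x has {k} ∩ (A ∖ {k}) = ∅, so x is NOT a limit point.
  x = l: opens ∋ x are {l, m}, {k, l, m}; each meets A ∖ {l}, so x IS a limit point.
  x = m: open {m} ∋ x has {m} ∩ (A ∖ {m}) = ∅, so x is NOT a limit point.
Collecting: A' = {l}.


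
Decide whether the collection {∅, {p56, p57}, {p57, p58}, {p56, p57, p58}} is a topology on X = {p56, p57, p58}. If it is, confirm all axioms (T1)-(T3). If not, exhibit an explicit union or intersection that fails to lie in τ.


τ is NOT a topology on X.

Axiom (T1): ∅ ∈ τ? Yes; X ∈ τ? Yes.
Axiom (T2/T3): check pairwise unions and intersections of members of τ.
Counterexample for (T3): {p56, p57} ∩ {p57, p58} = {p57} ∉ τ. Therefore τ is NOT a topology.


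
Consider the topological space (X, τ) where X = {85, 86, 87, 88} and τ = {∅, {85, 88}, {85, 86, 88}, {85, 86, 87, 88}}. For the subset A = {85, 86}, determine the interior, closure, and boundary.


int(A) = ∅, cl(A) = {85, 86, 87, 88}, ∂A = {85, 86, 87, 88}.

Closed sets in (X, τ) are complements of opens:
  closed(X, τ) = {∅, {87}, {86, 87}, {85, 86, 87, 88}}.
int(A) = ⋃ {U ∈ τ : U ⊆ A}. Opens contained in A: ∅.
Taking the union of these: int(A) = ∅.
cl(A) = ⋂ {C closed : A ⊆ C}. Closed sets containing A: {85, 86, 87, 88}.
Intersecting these: cl(A) = {85, 86, 87, 88}.
∂A = cl(A) ∖ int(A) = {85, 86, 87, 88} ∖ ∅ = {85, 86, 87, 88}.


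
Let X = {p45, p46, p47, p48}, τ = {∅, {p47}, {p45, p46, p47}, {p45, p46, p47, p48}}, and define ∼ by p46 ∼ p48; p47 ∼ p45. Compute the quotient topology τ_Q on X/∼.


X/∼ = {[p45=p47], [p46=p48]}; |τ_Q| = 2.

Equivalence classes: [p45=p47], [p46=p48].
Quotient map π: X → X/∼ sends p45 ↦ [p45=p47], p46 ↦ [p46=p48], p47 ↦ [p45=p47], p48 ↦ [p46=p48].
For each subset V ⊆ X/∼, compute π^{-1}(V) ⊆ X and check whether π^{-1}(V) ∈ τ. V is open in τ_Q iff π^{-1}(V) ∈ τ.
  V = {}: π^{-1}(V) = ∅ ∈ τ ✓.
  V = {[p45=p47]}: π^{-1}(V) = {p45, p47} ∉ τ ✗.
  V = {[p46=p48]}: π^{-1}(V) = {p46, p48} ∉ τ ✗.
  V = {[p45=p47], [p46=p48]}: π^{-1}(V) = {p45, p46, p47, p48} ∈ τ ✓.
Open sets in the quotient: τ_Q = {{}, {[p45=p47], [p46=p48]}} (2 elements).


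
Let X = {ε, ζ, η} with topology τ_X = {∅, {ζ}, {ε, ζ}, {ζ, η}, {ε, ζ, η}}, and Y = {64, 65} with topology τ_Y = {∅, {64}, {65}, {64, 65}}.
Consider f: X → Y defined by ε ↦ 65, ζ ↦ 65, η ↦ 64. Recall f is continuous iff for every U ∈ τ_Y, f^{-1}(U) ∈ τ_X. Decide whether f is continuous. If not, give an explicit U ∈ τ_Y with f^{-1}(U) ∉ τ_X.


f is NOT continuous.

Compute f^{-1}(U) for each U ∈ τ_Y:
  U = ∅: f^{-1}(U) = ∅ ∈ τ_X ✓.
  U = {64}: f^{-1}(U) = {η} ∉ τ_X ✗.
  U = {65}: f^{-1}(U) = {ε, ζ} ∈ τ_X ✓.
  U = {64, 65}: f^{-1}(U) = {ε, ζ, η} ∈ τ_X ✓.
Found U = {64} with f^{-1}(U) = {η} not in τ_X. Therefore f is NOT continuous.


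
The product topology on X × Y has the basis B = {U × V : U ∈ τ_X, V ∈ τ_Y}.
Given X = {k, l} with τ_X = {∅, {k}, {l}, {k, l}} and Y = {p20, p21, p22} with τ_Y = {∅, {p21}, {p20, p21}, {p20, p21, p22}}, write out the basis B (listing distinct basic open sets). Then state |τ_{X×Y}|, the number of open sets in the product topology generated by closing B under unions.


Basis B = {∅ × ∅, {k} × {p21}, {l} × {p21}, {k} × {p20, p21}, {k, l} × {p21}, {l} × {p20, p21}, {k} × {p20, p21, p22}, {l} × {p20, p21, p22}, {k, l} × {p20, p21}, {k, l} × {p20, p21, p22}}; |τ_{X×Y}| = 16.

Enumerate products U × V with U ∈ τ_X, V ∈ τ_Y (deduplicated):
  ∅ × ∅ = {} (∅)
  {k} × {p21} = {(k,p21)}
  {l} × {p21} = {(l,p21)}
  {k} × {p20, p21} = {(k,p20), (k,p21)}
  {k, l} × {p21} = {(k,p21), (l,p21)}
  {l} × {p20, p21} = {(l,p20), (l,p21)}
  {k} × {p20, p21, p22} = {(k,p20), (k,p21), (k,p22)}
  {l} × {p20, p21, p22} = {(l,p20), (l,p21), (l,p22)}
  {k, l} × {p20, p21} = {(k,p20), (k,p21), (l,p20), (l,p21)}
  {k, l} × {p20, p21, p22} = {(k,p20), (k,p21), (k,p22), (l,p20), (l,p21), (l,p22)}
These 10 distinct sets form the basis B.
Close under arbitrary unions to get τ_{X×Y}; counting gives |τ_{X×Y}| = 16.


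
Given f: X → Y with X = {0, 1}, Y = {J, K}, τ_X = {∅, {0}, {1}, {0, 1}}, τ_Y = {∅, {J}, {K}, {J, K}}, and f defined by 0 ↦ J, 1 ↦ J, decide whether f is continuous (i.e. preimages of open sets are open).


f IS continuous.

Compute f^{-1}(U) for each U ∈ τ_Y:
  U = ∅: f^{-1}(U) = ∅ ∈ τ_X ✓.
  U = {J}: f^{-1}(U) = {0, 1} ∈ τ_X ✓.
  U = {K}: f^{-1}(U) = ∅ ∈ τ_X ✓.
  U = {J, K}: f^{-1}(U) = {0, 1} ∈ τ_X ✓.
Every preimage lies in τ_X, so f IS continuous.


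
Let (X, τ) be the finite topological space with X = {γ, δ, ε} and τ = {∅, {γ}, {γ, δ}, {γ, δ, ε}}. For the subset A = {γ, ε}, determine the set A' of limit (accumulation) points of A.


A' = {δ, ε}

For each x ∈ X, list the open sets U ∈ τ with x ∈ U, then check whether U ∩ (A ∖ {x}) ≠ ∅ for every such U.
  x = γ: open {γ} ∋ x has {γ} ∩ (A ∖ {γ}) = ∅, so x is NOT a limit point.
  x = δ: opens ∋ x are {γ, δ}, {γ, δ, ε}; each meets A ∖ {δ}, so x IS a limit point.
  x = ε: opens ∋ x are {γ, δ, ε}; each meets A ∖ {ε}, so x IS a limit point.
Collecting: A' = {δ, ε}.


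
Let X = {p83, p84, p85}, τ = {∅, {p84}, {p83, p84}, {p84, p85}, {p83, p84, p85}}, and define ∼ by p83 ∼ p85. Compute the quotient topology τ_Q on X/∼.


X/∼ = {[p83=p85], [p84]}; |τ_Q| = 3.

Equivalence classes: [p83=p85], [p84].
Quotient map π: X → X/∼ sends p83 ↦ [p83=p85], p84 ↦ [p84], p85 ↦ [p83=p85].
For each subset V ⊆ X/∼, compute π^{-1}(V) ⊆ X and check whether π^{-1}(V) ∈ τ. V is open in τ_Q iff π^{-1}(V) ∈ τ.
  V = {}: π^{-1}(V) = ∅ ∈ τ ✓.
  V = {[p83=p85]}: π^{-1}(V) = {p83, p85} ∉ τ ✗.
  V = {[p84]}: π^{-1}(V) = {p84} ∈ τ ✓.
  V = {[p83=p85], [p84]}: π^{-1}(V) = {p83, p84, p85} ∈ τ ✓.
Open sets in the quotient: τ_Q = {{}, {[p84]}, {[p83=p85], [p84]}} (3 elements).


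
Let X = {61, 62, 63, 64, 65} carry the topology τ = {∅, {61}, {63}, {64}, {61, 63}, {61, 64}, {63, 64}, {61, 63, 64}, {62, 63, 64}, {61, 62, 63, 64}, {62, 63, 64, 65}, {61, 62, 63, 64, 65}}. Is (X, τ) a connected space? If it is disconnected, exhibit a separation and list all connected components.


(X, τ) is disconnected; components = [{61}, {62, 63, 64, 65}].

Find clopen sets (U ∈ τ with X ∖ U ∈ τ):
  U = ∅, X ∖ U = {61, 62, 63, 64, 65} — both open, so U is clopen.
  U = {61}, X ∖ U = {62, 63, 64, 65} — both open, so U is clopen.
  U = {62, 63, 64, 65}, X ∖ U = {61} — both open, so U is clopen.
  U = {61, 62, 63, 64, 65}, X ∖ U = ∅ — both open, so U is clopen.
Nontrivial clopen(s) exist: e.g. {61}. So (X, τ) is disconnected.
Compute connected components by grouping points that agree on all clopens:
  component: {61}
  component: {62, 63, 64, 65}


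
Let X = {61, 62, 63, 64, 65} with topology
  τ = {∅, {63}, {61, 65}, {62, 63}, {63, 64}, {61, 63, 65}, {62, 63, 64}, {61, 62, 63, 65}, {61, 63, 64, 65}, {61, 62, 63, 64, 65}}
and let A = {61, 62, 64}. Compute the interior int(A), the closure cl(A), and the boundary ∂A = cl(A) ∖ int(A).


int(A) = ∅, cl(A) = {61, 62, 64, 65}, ∂A = {61, 62, 64, 65}.

Closed sets in (X, τ) are complements of opens:
  closed(X, τ) = {∅, {62}, {64}, {61, 65}, {62, 64}, {61, 62, 65}, {61, 64, 65}, {62, 63, 64}, {61, 62, 64, 65}, {61, 62, 63, 64, 65}}.
int(A) = ⋃ {U ∈ τ : U ⊆ A}. Opens contained in A: ∅.
Taking the union of these: int(A) = ∅.
cl(A) = ⋂ {C closed : A ⊆ C}. Closed sets containing A: {61, 62, 64, 65}, {61, 62, 63, 64, 65}.
Intersecting these: cl(A) = {61, 62, 64, 65}.
∂A = cl(A) ∖ int(A) = {61, 62, 64, 65} ∖ ∅ = {61, 62, 64, 65}.


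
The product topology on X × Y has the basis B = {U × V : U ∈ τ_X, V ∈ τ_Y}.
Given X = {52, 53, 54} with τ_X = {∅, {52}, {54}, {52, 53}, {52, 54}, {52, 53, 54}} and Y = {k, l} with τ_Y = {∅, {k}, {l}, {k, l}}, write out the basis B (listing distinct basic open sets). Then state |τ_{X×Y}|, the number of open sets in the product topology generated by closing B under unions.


Basis B = {∅ × ∅, {52} × {k}, {52} × {l}, {54} × {k}, {54} × {l}, {52} × {k, l}, {52, 53} × {k}, {52, 54} × {k}, {52, 53} × {l}, {52, 54} × {l}, {54} × {k, l}, {52, 53, 54} × {k}, {52, 53, 54} × {l}, {52, 53} × {k, l}, {52, 54} × {k, l}, {52, 53, 54} × {k, l}}; |τ_{X×Y}| = 36.

Enumerate products U × V with U ∈ τ_X, V ∈ τ_Y (deduplicated):
  ∅ × ∅ = {} (∅)
  {52} × {k} = {(52,k)}
  {52} × {l} = {(52,l)}
  {54} × {k} = {(54,k)}
  {54} × {l} = {(54,l)}
  {52} × {k, l} = {(52,k), (52,l)}
  {52, 53} × {k} = {(52,k), (53,k)}
  {52, 54} × {k} = {(52,k), (54,k)}
  {52, 53} × {l} = {(52,l), (53,l)}
  {52, 54} × {l} = {(52,l), (54,l)}
  {54} × {k, l} = {(54,k), (54,l)}
  {52, 53, 54} × {k} = {(52,k), (53,k), (54,k)}
  {52, 53, 54} × {l} = {(52,l), (53,l), (54,l)}
  {52, 53} × {k, l} = {(52,k), (52,l), (53,k), (53,l)}
  {52, 54} × {k, l} = {(52,k), (52,l), (54,k), (54,l)}
  {52, 53, 54} × {k, l} = {(52,k), (52,l), (53,k), (53,l), (54,k), (54,l)}
These 16 distinct sets form the basis B.
Close under arbitrary unions to get τ_{X×Y}; counting gives |τ_{X×Y}| = 36.


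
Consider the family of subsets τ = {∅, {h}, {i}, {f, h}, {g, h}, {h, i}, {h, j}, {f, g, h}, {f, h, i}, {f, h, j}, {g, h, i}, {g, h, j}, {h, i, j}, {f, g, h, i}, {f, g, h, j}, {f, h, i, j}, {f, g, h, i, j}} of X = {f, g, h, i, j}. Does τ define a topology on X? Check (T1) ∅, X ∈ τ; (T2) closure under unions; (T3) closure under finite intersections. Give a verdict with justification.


τ is NOT a topology on X.

Axiom (T1): ∅ ∈ τ? Yes; X ∈ τ? Yes.
Axiom (T2/T3): check pairwise unions and intersections of members of τ.
Counterexample for (T2): {i} ∪ {g, h, j} = {g, h, i, j} ∉ τ. Therefore τ is NOT a topology.


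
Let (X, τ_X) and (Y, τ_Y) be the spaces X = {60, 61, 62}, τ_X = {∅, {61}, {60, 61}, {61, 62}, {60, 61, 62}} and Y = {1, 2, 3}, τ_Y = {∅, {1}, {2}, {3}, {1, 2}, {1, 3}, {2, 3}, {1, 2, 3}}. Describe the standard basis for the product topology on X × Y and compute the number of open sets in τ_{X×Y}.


Basis B = {∅ × ∅, {61} × {1}, {61} × {2}, {61} × {3}, {60, 61} × {1}, {60, 61} × {2}, {60, 61} × {3}, {61} × {1, 2}, {61} × {1, 3}, {61, 62} × {1}, {61} × {2, 3}, {61, 62} × {2}, {61, 62} × {3}, {60, 61, 62} × {1}, {60, 61, 62} × {2}, {60, 61, 62} × {3}, {61} × {1, 2, 3}, {60, 61} × {1, 2}, {60, 61} × {1, 3}, {60, 61} × {2, 3}, {61, 62} × {1, 2}, {61, 62} × {1, 3}, {61, 62} × {2, 3}, {60, 61} × {1, 2, 3}, {60, 61, 62} × {1, 2}, {60, 61, 62} × {1, 3}, {60, 61, 62} × {2, 3}, {61, 62} × {1, 2, 3}, {60, 61, 62} × {1, 2, 3}}; |τ_{X×Y}| = 125.

Enumerate products U × V with U ∈ τ_X, V ∈ τ_Y (deduplicated):
  ∅ × ∅ = {} (∅)
  {61} × {1} = {(61,1)}
  {61} × {2} = {(61,2)}
  {61} × {3} = {(61,3)}
  {60, 61} × {1} = {(60,1), (61,1)}
  {60, 61} × {2} = {(60,2), (61,2)}
  {60, 61} × {3} = {(60,3), (61,3)}
  {61} × {1, 2} = {(61,1), (61,2)}
  {61} × {1, 3} = {(61,1), (61,3)}
  {61, 62} × {1} = {(61,1), (62,1)}
  {61} × {2, 3} = {(61,2), (61,3)}
  {61, 62} × {2} = {(61,2), (62,2)}
  {61, 62} × {3} = {(61,3), (62,3)}
  {60, 61, 62} × {1} = {(60,1), (61,1), (62,1)}
  {60, 61, 62} × {2} = {(60,2), (61,2), (62,2)}
  {60, 61, 62} × {3} = {(60,3), (61,3), (62,3)}
  {61} × {1, 2, 3} = {(61,1), (61,2), (61,3)}
  {60, 61} × {1, 2} = {(60,1), (60,2), (61,1), (61,2)}
  {60, 61} × {1, 3} = {(60,1), (60,3), (61,1), (61,3)}
  {60, 61} × {2, 3} = {(60,2), (60,3), (61,2), (61,3)}
  {61, 62} × {1, 2} = {(61,1), (61,2), (62,1), (62,2)}
  {61, 62} × {1, 3} = {(61,1), (61,3), (62,1), (62,3)}
  {61, 62} × {2, 3} = {(61,2), (61,3), (62,2), (62,3)}
  {60, 61} × {1, 2, 3} = {(60,1), (60,2), (60,3), (61,1), (61,2), (61,3)}
  {60, 61, 62} × {1, 2} = {(60,1), (60,2), (61,1), (61,2), (62,1), (62,2)}
  {60, 61, 62} × {1, 3} = {(60,1), (60,3), (61,1), (61,3), (62,1), (62,3)}
  {60, 61, 62} × {2, 3} = {(60,2), (60,3), (61,2), (61,3), (62,2), (62,3)}
  {61, 62} × {1, 2, 3} = {(61,1), (61,2), (61,3), (62,1), (62,2), (62,3)}
  {60, 61, 62} × {1, 2, 3} = {(60,1), (60,2), (60,3), (61,1), (61,2), (61,3), (62,1), (62,2), (62,3)}
These 29 distinct sets form the basis B.
Close under arbitrary unions to get τ_{X×Y}; counting gives |τ_{X×Y}| = 125.


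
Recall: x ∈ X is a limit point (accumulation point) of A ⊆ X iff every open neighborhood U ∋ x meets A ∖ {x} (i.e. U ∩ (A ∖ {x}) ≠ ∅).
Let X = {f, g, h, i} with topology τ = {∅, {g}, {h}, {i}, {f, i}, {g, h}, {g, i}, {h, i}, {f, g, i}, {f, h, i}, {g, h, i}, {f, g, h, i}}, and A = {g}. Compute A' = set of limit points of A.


A' = ∅

For each x ∈ X, list the open sets U ∈ τ with x ∈ U, then check whether U ∩ (A ∖ {x}) ≠ ∅ for every such U.
  x = f: open {f, i} ∋ x has {f, i} ∩ (A ∖ {f}) = ∅, so x is NOT a limit point.
  x = g: open {g} ∋ x has {g} ∩ (A ∖ {g}) = ∅, so x is NOT a limit point.
  x = h: open {h} ∋ x has {h} ∩ (A ∖ {h}) = ∅, so x is NOT a limit point.
  x = i: open {i} ∋ x has {i} ∩ (A ∖ {i}) = ∅, so x is NOT a limit point.
Collecting: A' = ∅.


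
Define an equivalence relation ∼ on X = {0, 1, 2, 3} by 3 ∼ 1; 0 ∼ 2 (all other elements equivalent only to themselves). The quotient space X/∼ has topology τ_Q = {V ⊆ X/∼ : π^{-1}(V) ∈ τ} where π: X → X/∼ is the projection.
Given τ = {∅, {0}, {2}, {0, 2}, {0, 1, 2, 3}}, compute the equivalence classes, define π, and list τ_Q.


X/∼ = {[0=2], [1=3]}; |τ_Q| = 3.

Equivalence classes: [0=2], [1=3].
Quotient map π: X → X/∼ sends 0 ↦ [0=2], 1 ↦ [1=3], 2 ↦ [0=2], 3 ↦ [1=3].
For each subset V ⊆ X/∼, compute π^{-1}(V) ⊆ X and check whether π^{-1}(V) ∈ τ. V is open in τ_Q iff π^{-1}(V) ∈ τ.
  V = {}: π^{-1}(V) = ∅ ∈ τ ✓.
  V = {[0=2]}: π^{-1}(V) = {0, 2} ∈ τ ✓.
  V = {[1=3]}: π^{-1}(V) = {1, 3} ∉ τ ✗.
  V = {[0=2], [1=3]}: π^{-1}(V) = {0, 1, 2, 3} ∈ τ ✓.
Open sets in the quotient: τ_Q = {{}, {[0=2]}, {[0=2], [1=3]}} (3 elements).


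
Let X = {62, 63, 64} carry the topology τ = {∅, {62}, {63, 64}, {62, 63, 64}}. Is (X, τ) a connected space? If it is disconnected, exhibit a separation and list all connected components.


(X, τ) is disconnected; components = [{62}, {63, 64}].

Find clopen sets (U ∈ τ with X ∖ U ∈ τ):
  U = ∅, X ∖ U = {62, 63, 64} — both open, so U is clopen.
  U = {62}, X ∖ U = {63, 64} — both open, so U is clopen.
  U = {63, 64}, X ∖ U = {62} — both open, so U is clopen.
  U = {62, 63, 64}, X ∖ U = ∅ — both open, so U is clopen.
Nontrivial clopen(s) exist: e.g. {62}. So (X, τ) is disconnected.
Compute connected components by grouping points that agree on all clopens:
  component: {62}
  component: {63, 64}
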